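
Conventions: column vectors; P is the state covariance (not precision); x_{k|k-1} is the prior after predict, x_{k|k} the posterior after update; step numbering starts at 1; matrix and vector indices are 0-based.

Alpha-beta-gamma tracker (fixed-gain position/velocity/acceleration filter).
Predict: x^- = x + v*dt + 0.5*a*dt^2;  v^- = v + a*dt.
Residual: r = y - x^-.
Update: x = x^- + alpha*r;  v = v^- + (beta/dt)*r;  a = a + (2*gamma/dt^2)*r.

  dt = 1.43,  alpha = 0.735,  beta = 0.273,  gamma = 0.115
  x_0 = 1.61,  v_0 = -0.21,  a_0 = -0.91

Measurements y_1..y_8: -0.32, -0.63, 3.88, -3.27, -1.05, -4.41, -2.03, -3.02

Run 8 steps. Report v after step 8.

step 1: x_pred=0.3793  r=-0.6993  x^+=-0.1347  v^+=-1.6448  a^+=-0.9887
step 2: x_pred=-3.4976  r=2.8676  x^+=-1.3899  v^+=-2.5111  a^+=-0.6661
step 3: x_pred=-5.6619  r=9.5419  x^+=1.3514  v^+=-1.6420  a^+=0.4071
step 4: x_pred=-0.5805  r=-2.6895  x^+=-2.5573  v^+=-1.5733  a^+=0.1046
step 5: x_pred=-4.7002  r=3.6502  x^+=-2.0173  v^+=-0.7269  a^+=0.5152
step 6: x_pred=-2.5300  r=-1.8800  x^+=-3.9118  v^+=-0.3491  a^+=0.3037
step 7: x_pred=-4.1005  r=2.0705  x^+=-2.5787  v^+=0.4805  a^+=0.5366
step 8: x_pred=-1.3430  r=-1.6770  x^+=-2.5756  v^+=0.9276  a^+=0.3480

v_post = 0.9276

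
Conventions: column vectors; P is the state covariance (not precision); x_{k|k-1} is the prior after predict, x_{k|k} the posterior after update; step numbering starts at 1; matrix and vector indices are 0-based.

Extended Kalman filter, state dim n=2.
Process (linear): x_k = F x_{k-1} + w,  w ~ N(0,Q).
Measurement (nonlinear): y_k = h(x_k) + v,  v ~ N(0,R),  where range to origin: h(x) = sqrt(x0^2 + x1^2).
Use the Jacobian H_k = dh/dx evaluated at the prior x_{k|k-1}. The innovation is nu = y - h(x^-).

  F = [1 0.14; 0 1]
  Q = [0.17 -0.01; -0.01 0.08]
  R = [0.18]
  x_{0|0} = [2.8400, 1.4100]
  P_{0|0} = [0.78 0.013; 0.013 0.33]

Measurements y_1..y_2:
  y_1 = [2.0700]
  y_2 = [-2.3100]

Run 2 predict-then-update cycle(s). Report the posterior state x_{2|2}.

step 1: x^-=[3.0374, 1.4100]  P^-=[0.9601 0.0492; 0.0492 0.4100]  H_jac=[0.9070 0.4211]  S=[1.0802]  K=[0.8254; 0.2011]  nu=[-1.2787]  x^+=[1.9819, 1.1528]  P^+=[0.2242 -0.1301; -0.1301 0.3663]
step 2: x^-=[2.1433, 1.1528]  P^-=[0.3650 -0.0888; -0.0888 0.4463]  H_jac=[0.8807 0.4737]  S=[0.4891]  K=[0.5711; 0.2723]  nu=[-4.7437]  x^+=[-0.5659, -0.1388]  P^+=[0.2054 -0.1649; -0.1649 0.4100]

x_post = [-0.5659, -0.1388]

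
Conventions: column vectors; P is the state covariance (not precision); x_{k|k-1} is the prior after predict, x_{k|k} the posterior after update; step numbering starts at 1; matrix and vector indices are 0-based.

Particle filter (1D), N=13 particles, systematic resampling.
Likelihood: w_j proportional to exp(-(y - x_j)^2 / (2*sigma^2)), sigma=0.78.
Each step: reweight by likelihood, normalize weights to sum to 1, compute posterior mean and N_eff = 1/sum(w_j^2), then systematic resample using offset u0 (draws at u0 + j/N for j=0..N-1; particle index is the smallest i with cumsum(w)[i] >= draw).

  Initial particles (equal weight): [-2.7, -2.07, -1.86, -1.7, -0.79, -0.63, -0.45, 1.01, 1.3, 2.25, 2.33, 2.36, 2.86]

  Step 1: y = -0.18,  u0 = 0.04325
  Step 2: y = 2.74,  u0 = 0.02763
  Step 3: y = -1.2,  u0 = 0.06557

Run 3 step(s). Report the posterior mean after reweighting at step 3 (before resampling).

step 1: w=[0.0016, 0.0160, 0.0295, 0.0450, 0.2213, 0.2544, 0.2830, 0.0938, 0.0497, 0.0023, 0.0017, 0.0015, 0.0002]  mean=-0.4588  Neff=4.8027  idx=[2, 4, 4, 4, 5, 5, 5, 6, 6, 6, 6, 7, 8]
step 2: w=[0.0000, 0.0001, 0.0001, 0.0001, 0.0003, 0.0003, 0.0003, 0.0009, 0.0009, 0.0009, 0.0009, 0.3181, 0.6771]  mean=1.1989  Neff=1.7870  idx=[11, 11, 11, 11, 12, 12, 12, 12, 12, 12, 12, 12, 12]
step 3: w=[0.1443, 0.1443, 0.1443, 0.1443, 0.0470, 0.0470, 0.0470, 0.0470, 0.0470, 0.0470, 0.0470, 0.0470, 0.0470]  mean=1.1326  Neff=9.6930  idx=[0, 0, 1, 2, 2, 3, 3, 4, 6, 7, 9, 11, 12]

post_mean = 1.1326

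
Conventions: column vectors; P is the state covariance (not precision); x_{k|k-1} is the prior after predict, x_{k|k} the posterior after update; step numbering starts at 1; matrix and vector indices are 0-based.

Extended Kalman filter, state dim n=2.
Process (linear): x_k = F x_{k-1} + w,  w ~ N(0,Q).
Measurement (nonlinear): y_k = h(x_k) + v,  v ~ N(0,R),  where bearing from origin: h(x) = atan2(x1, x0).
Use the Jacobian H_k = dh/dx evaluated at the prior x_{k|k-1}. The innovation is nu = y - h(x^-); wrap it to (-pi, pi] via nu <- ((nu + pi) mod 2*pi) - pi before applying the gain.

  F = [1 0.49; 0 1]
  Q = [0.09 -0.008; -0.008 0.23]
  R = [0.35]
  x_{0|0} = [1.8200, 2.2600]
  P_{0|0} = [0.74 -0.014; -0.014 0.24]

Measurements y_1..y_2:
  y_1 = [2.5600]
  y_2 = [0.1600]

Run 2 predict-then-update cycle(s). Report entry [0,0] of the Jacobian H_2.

step 1: x^-=[2.9274, 2.2600]  P^-=[0.8739 0.0956; 0.0956 0.4700]  H_jac=[-0.1652 0.2140]  S=[0.3886]  K=[-0.3189; 0.2182]  nu=[1.9026]  x^+=[2.3206, 2.6751]  P^+=[0.8344 0.1226; 0.1226 0.4515]
step 2: x^-=[3.6315, 2.6751]  P^-=[1.1530 0.3359; 0.3359 0.6815]  H_jac=[-0.1315 0.1785]  S=[0.3759]  K=[-0.2438; 0.2061]  nu=[-0.4749]  x^+=[3.7473, 2.5772]  P^+=[1.1306 0.3548; 0.3548 0.6655]

H_jac[0,0] = -0.1315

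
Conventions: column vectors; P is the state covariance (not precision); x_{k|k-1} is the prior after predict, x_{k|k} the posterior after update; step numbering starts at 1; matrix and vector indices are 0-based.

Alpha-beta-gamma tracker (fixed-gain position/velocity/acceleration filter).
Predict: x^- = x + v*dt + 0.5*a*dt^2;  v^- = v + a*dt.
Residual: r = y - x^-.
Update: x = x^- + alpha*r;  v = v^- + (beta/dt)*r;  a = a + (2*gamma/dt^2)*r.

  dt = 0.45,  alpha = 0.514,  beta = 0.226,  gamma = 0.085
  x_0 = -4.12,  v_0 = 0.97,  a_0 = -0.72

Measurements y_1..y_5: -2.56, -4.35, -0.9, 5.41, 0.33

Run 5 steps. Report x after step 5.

x_post = 2.5948

step 1: x_pred=-3.7564  r=1.1964  x^+=-3.1415  v^+=1.2469  a^+=0.2844
step 2: x_pred=-2.5516  r=-1.7984  x^+=-3.4760  v^+=0.4716  a^+=-1.2254
step 3: x_pred=-3.3878  r=2.4878  x^+=-2.1091  v^+=1.1696  a^+=0.8631
step 4: x_pred=-1.4954  r=6.9054  x^+=2.0540  v^+=5.0260  a^+=6.6602
step 5: x_pred=4.9901  r=-4.6601  x^+=2.5948  v^+=5.6828  a^+=2.7481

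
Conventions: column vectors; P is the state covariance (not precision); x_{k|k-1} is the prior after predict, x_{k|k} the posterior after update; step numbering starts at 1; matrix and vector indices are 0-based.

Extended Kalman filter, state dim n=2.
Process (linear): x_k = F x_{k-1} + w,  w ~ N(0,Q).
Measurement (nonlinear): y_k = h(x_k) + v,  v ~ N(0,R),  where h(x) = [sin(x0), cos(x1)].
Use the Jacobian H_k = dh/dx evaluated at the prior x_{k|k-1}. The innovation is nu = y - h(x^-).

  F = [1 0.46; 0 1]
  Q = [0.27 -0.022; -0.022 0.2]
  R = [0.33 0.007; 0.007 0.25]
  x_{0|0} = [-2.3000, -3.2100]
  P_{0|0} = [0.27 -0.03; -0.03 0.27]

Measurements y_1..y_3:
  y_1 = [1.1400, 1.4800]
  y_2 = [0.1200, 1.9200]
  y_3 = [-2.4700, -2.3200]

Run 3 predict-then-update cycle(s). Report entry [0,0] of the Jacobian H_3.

H_jac[0,0] = -0.8890

step 1: x^-=[-3.7766, -3.2100]  P^-=[0.5695 0.0722; 0.0722 0.4700]  H_jac=[-0.8051 0.0000; 0.0000 -0.0684]  S=[0.6991 0.0110; 0.0110 0.2522]  K=[-0.6560 0.0090; -0.0812 -0.1239]  nu=[0.5468, 2.4777]  x^+=[-4.1131, -3.5613]  P^+=[0.2688 0.0344; 0.0344 0.4613]
step 2: x^-=[-5.7512, -3.5613]  P^-=[0.6680 0.2246; 0.2246 0.6613]  H_jac=[0.8618 0.0000; 0.0000 -0.4075]  S=[0.8262 -0.0719; -0.0719 0.3598]  K=[0.6867 -0.1172; 0.1721 -0.7145]  nu=[-0.3872, 2.8332]  x^+=[-6.3491, -5.6524]  P^+=[0.2620 0.0601; 0.0601 0.4355]
step 3: x^-=[-8.9492, -5.6524]  P^-=[0.6794 0.2384; 0.2384 0.6355]  H_jac=[-0.8890 0.0000; 0.0000 -0.5898]  S=[0.8670 0.1320; 0.1320 0.4711]  K=[-0.6803 -0.1079; -0.1288 -0.7595]  nu=[-2.0121, -3.1276]  x^+=[-7.2431, -3.0177]  P^+=[0.2534 0.0538; 0.0538 0.3235]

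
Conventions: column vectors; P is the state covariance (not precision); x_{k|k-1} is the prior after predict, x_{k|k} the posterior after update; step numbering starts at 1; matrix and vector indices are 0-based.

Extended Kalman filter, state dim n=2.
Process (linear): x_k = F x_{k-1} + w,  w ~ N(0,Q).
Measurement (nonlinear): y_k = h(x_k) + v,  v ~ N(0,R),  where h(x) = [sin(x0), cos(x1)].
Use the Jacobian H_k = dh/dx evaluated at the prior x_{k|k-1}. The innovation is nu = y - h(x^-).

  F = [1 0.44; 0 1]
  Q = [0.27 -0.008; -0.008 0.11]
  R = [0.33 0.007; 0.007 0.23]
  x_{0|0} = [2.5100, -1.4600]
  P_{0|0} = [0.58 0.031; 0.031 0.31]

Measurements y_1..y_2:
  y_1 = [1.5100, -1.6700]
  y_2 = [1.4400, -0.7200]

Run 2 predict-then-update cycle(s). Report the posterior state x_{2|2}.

step 1: x^-=[1.8676, -1.4600]  P^-=[0.9373 0.1594; 0.1594 0.4200]  H_jac=[-0.2925 0.0000; 0.0000 0.9939]  S=[0.4102 -0.0393; -0.0393 0.6449]  K=[-0.6486 0.2061; -0.0519 0.6441]  nu=[0.5537, -1.7806]  x^+=[1.1415, -2.6357]  P^+=[0.7269 0.0431; 0.0431 0.1487]
step 2: x^-=[-0.0182, -2.6357]  P^-=[1.0636 0.1006; 0.1006 0.2587]  H_jac=[0.9998 0.0000; 0.0000 0.4846]  S=[1.3932 0.0557; 0.0557 0.2908]  K=[0.7624 0.0215; 0.0553 0.4206]  nu=[1.4582, 0.1547]  x^+=[1.0969, -2.4899]  P^+=[0.2518 0.0212; 0.0212 0.2004]

x_post = [1.0969, -2.4899]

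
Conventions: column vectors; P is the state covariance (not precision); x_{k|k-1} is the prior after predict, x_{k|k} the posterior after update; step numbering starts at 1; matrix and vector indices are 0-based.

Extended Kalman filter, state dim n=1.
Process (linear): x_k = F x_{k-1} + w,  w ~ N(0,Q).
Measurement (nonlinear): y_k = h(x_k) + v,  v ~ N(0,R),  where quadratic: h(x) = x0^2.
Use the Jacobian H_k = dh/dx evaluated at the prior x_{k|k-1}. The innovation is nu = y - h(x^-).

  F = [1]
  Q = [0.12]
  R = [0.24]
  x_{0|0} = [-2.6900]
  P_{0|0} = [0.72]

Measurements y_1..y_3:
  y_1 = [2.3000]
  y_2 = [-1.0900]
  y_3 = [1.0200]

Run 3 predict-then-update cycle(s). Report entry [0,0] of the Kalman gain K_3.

step 1: x^-=[-2.6900]  P^-=[0.8400]  H_jac=[-5.3800]  S=[24.5533]  K=[-0.1841]  nu=[-4.9361]  x^+=[-1.7815]  P^+=[0.0082]
step 2: x^-=[-1.7815]  P^-=[0.1282]  H_jac=[-3.5630]  S=[1.8676]  K=[-0.2446]  nu=[-4.2637]  x^+=[-0.7386]  P^+=[0.0165]
step 3: x^-=[-0.7386]  P^-=[0.1365]  H_jac=[-1.4772]  S=[0.5378]  K=[-0.3749]  nu=[0.4745]  x^+=[-0.9165]  P^+=[0.0609]

K[0,0] = -0.3749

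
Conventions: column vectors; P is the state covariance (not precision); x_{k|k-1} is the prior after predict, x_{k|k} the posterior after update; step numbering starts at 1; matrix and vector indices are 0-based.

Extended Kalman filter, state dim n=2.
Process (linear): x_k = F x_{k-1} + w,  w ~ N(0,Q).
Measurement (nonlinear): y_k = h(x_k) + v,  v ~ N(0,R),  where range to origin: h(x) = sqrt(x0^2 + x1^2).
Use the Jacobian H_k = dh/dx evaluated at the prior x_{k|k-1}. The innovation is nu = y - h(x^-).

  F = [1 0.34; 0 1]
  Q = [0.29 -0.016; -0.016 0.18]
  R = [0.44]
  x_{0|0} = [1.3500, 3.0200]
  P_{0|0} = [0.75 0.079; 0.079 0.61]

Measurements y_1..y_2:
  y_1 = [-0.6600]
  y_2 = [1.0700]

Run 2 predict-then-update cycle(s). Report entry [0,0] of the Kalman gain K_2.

K[0,0] = 0.0426

step 1: x^-=[2.3768, 3.0200]  P^-=[1.1642 0.2704; 0.2704 0.7900]  H_jac=[0.6185 0.7858]  S=[1.6360]  K=[0.5700; 0.4817]  nu=[-4.5031]  x^+=[-0.1900, 0.8509]  P^+=[0.6327 -0.1788; -0.1788 0.4104]
step 2: x^-=[0.0993, 0.8509]  P^-=[0.8486 -0.0552; -0.0552 0.5904]  H_jac=[0.1159 0.9933]  S=[1.0212]  K=[0.0426; 0.5680]  nu=[0.2133]  x^+=[0.1084, 0.9721]  P^+=[0.8467 -0.0799; -0.0799 0.2609]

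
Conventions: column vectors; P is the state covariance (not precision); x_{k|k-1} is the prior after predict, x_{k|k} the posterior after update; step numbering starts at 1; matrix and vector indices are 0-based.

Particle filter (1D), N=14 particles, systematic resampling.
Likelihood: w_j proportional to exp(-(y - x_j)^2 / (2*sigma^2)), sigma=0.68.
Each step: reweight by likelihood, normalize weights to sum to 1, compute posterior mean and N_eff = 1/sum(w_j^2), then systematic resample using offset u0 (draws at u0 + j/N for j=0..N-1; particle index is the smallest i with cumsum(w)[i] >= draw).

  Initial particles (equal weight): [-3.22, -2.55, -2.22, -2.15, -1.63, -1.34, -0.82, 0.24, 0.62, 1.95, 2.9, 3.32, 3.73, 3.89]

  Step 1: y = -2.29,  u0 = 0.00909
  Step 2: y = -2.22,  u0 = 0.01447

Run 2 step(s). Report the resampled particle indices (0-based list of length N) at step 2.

resampled_idx = [0, 2, 3, 4, 4, 5, 6, 7, 8, 8, 9, 10, 11, 12]

step 1: w=[0.0893, 0.2115, 0.2263, 0.2228, 0.1421, 0.0858, 0.0220, 0.0002, 0.0000, 0.0000, 0.0000, 0.0000, 0.0000, 0.0000]  mean=-2.1728  Neff=5.5068  idx=[0, 0, 1, 1, 1, 2, 2, 2, 3, 3, 3, 4, 4, 5]
step 2: w=[0.0305, 0.0305, 0.0798, 0.0798, 0.0798, 0.0898, 0.0898, 0.0898, 0.0893, 0.0893, 0.0893, 0.0616, 0.0616, 0.0389]  mean=-2.2342  Neff=12.7837  idx=[0, 2, 3, 4, 4, 5, 6, 7, 8, 8, 9, 10, 11, 12]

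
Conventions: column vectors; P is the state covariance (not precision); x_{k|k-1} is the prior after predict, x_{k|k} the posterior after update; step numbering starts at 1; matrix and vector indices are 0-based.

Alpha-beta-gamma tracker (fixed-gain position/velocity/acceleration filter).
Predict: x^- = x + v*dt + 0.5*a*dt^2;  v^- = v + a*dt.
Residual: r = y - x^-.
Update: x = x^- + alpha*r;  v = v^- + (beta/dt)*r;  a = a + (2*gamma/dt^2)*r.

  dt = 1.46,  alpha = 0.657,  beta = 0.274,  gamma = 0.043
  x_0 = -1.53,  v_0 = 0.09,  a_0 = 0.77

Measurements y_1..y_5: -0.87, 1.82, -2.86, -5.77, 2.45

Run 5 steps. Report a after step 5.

a_post = 0.2146

step 1: x_pred=-0.5779  r=-0.2921  x^+=-0.7698  v^+=1.1594  a^+=0.7582
step 2: x_pred=1.7310  r=0.0890  x^+=1.7895  v^+=2.2831  a^+=0.7618
step 3: x_pred=5.9347  r=-8.7947  x^+=0.1566  v^+=1.7448  a^+=0.4070
step 4: x_pred=3.1378  r=-8.9078  x^+=-2.7146  v^+=0.6673  a^+=0.0476
step 5: x_pred=-1.6897  r=4.1397  x^+=1.0301  v^+=1.5137  a^+=0.2146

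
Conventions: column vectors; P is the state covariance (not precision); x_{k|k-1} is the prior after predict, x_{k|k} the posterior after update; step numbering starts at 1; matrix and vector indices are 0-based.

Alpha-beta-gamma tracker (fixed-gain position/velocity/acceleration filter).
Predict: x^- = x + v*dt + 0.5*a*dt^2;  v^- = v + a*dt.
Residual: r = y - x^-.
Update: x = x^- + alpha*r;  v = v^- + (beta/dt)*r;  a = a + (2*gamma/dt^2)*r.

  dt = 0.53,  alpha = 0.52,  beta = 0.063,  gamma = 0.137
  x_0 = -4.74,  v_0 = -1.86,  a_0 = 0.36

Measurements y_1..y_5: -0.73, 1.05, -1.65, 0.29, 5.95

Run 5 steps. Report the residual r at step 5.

resid = -1.4382

step 1: x_pred=-5.6752  r=4.9452  x^+=-3.1037  v^+=-1.0814  a^+=5.1838
step 2: x_pred=-2.9488  r=3.9988  x^+=-0.8694  v^+=2.1414  a^+=9.0843
step 3: x_pred=1.5414  r=-3.1914  x^+=-0.1181  v^+=6.5767  a^+=5.9713
step 4: x_pred=4.2062  r=-3.9162  x^+=2.1698  v^+=9.2760  a^+=2.1513
step 5: x_pred=7.3882  r=-1.4382  x^+=6.6403  v^+=10.2452  a^+=0.7485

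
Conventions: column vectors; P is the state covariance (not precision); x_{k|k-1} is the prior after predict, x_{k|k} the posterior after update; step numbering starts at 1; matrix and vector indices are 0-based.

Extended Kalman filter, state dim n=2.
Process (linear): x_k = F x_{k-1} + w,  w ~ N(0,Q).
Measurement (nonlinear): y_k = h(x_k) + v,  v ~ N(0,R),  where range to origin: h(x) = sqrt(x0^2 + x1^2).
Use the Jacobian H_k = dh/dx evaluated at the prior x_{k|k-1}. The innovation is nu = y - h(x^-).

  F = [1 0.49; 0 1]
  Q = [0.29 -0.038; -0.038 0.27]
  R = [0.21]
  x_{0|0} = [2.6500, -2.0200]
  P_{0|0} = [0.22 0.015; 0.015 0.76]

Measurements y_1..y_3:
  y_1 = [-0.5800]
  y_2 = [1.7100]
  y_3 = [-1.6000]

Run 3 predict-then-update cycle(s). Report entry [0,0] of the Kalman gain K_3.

K[0,0] = 0.6559

step 1: x^-=[1.6602, -2.0200]  P^-=[0.7072 0.3494; 0.3494 1.0300]  H_jac=[0.6349 -0.7726]  S=[0.7671]  K=[0.2335; -0.7481]  nu=[-3.1947]  x^+=[0.9143, 0.3701]  P^+=[0.6654 0.4834; 0.4834 0.6007]
step 2: x^-=[1.0957, 0.3701]  P^-=[1.5733 0.7397; 0.7397 0.8707]  H_jac=[0.9474 0.3200]  S=[2.1599]  K=[0.7997; 0.4535]  nu=[0.5535]  x^+=[1.5383, 0.6211]  P^+=[0.1920 -0.0436; -0.0436 0.4265]
step 3: x^-=[1.8427, 0.6211]  P^-=[0.5417 0.1274; 0.1274 0.6965]  H_jac=[0.9476 0.3194]  S=[0.8446]  K=[0.6559; 0.4064]  nu=[-3.5445]  x^+=[-0.4823, -0.8193]  P^+=[0.1783 -0.0977; -0.0977 0.5570]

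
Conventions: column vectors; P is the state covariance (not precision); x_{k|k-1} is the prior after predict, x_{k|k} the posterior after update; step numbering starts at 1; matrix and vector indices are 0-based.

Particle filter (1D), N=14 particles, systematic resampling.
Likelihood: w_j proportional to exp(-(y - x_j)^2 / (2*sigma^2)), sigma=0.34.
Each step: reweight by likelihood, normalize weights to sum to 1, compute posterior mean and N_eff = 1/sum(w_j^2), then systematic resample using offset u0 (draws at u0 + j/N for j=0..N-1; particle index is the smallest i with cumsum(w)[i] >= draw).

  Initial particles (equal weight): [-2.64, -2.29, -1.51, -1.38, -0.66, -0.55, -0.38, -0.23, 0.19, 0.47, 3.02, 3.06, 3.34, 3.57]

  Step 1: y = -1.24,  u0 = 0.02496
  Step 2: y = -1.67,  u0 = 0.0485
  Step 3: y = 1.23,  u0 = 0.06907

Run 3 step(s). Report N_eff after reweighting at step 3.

N_eff = 7.6896

step 1: w=[0.0001, 0.0041, 0.3523, 0.4436, 0.1127, 0.0616, 0.0197, 0.0059, 0.0001, 0.0000, 0.0000, 0.0000, 0.0000, 0.0000]  mean=-1.2708  Neff=2.9602  idx=[2, 2, 2, 2, 2, 3, 3, 3, 3, 3, 3, 4, 4, 5]
step 2: w=[0.1032, 0.1032, 0.1032, 0.1032, 0.1032, 0.0801, 0.0801, 0.0801, 0.0801, 0.0801, 0.0801, 0.0014, 0.0014, 0.0005]  mean=-1.4446  Neff=10.8974  idx=[0, 1, 1, 2, 3, 3, 4, 5, 6, 7, 8, 8, 9, 10]
step 3: w=[0.0067, 0.0067, 0.0067, 0.0067, 0.0067, 0.0067, 0.0067, 0.1361, 0.1361, 0.1361, 0.1361, 0.1361, 0.1361, 0.1361]  mean=-1.3861  Neff=7.6896  idx=[7, 7, 8, 8, 9, 9, 10, 10, 11, 11, 12, 12, 13, 13]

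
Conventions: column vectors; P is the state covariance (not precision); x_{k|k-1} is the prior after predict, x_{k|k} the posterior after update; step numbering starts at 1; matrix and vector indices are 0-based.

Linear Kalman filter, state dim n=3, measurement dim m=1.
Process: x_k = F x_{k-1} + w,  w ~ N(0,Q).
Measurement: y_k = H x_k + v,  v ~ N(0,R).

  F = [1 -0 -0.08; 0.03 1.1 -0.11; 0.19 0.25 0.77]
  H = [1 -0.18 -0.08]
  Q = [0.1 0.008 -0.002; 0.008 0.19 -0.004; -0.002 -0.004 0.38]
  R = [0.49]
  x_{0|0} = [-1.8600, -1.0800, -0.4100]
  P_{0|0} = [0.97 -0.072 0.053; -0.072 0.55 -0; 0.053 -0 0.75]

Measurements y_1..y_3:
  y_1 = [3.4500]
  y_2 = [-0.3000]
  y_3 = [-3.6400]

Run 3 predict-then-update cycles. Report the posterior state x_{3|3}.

x_post = [-1.0897, -0.8276, -0.4171]

step 1: x^-=[-1.8272, -1.1987, -0.9391]  P^-=[1.0663 -0.0415 0.1581; -0.0415 0.8603 0.0738; 0.1581 0.0738 0.9027]  S=[1.5817]  K=[0.6709; -0.1278; 0.0459]  nu=[4.9863]  x^+=[1.5180, -1.8362, -0.7102]  P^+=[0.3544 0.0942 0.1094; 0.0942 0.8345 0.0831; 0.1094 0.0831 0.8994]
step 2: x^-=[1.5748, -1.8962, -0.7175]  P^-=[0.4427 0.1106 0.1144; 0.1106 1.1963 0.2400; 0.1144 0.2400 1.0511]  S=[0.9270]  K=[0.4462; -0.1337; -0.0139]  nu=[-2.2735]  x^+=[0.5603, -1.5921, -0.6859]  P^+=[0.2581 0.1659 0.1202; 0.1659 1.1798 0.2383; 0.1202 0.2383 1.0510]
step 3: x^-=[0.6152, -1.6591, -0.8197]  P^-=[0.3456 0.1730 0.1097; 0.1730 1.5829 0.4644; 0.1097 0.4644 1.2288]  S=[0.8283]  K=[0.3691; -0.1800; -0.0872]  nu=[-4.6194]  x^+=[-1.0897, -0.8276, -0.4171]  P^+=[0.2328 0.2280 0.1363; 0.2280 1.5561 0.4514; 0.1363 0.4514 1.2225]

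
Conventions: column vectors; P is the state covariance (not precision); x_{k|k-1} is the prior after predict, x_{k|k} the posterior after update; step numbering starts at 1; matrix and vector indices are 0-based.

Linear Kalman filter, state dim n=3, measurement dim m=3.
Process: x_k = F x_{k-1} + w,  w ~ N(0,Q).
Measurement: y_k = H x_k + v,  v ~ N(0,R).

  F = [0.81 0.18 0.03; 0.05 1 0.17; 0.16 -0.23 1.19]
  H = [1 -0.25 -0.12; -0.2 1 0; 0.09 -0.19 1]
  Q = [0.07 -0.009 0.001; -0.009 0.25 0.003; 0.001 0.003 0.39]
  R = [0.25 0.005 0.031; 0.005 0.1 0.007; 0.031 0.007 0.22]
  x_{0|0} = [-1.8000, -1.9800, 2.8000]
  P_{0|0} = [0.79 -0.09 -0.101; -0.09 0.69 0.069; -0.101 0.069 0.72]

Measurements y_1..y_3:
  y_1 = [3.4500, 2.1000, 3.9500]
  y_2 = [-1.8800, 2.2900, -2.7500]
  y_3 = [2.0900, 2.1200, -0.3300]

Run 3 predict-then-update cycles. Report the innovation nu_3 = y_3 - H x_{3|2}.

step 1: x^-=[-1.7304, -1.5940, 3.4994]  P^-=[0.5809 0.0673 0.0312; 0.0673 0.9755 0.0536; 0.0312 0.0536 1.3967]  S=[0.8741 -0.2901 -0.0336; -0.2901 1.0719 -0.1329; -0.0336 -0.1329 1.6396]  K=[0.6938 0.1508 0.0695; 0.0973 0.9239 0.0002; -0.0974 0.1238 0.8554]  nu=[5.2018, 3.3479, 0.3035]  x^+=[2.4044, 2.0052, 3.6668]  P^+=[0.1946 0.0580 0.0314; 0.0580 0.1045 0.0242; 0.0314 0.0242 0.1878]
step 2: x^-=[2.4185, 2.7487, 4.2871]  P^-=[0.2199 0.0719 0.0549; 0.0719 0.3749 0.0576; 0.0549 0.0576 0.6609]  S=[0.4572 -0.0628 0.0152; -0.0628 0.4549 -0.0123; 0.0152 -0.0123 0.8817]  K=[0.4422 0.1242 0.0633; 0.0468 0.7990 0.0023; -0.0947 0.1097 0.7459]  nu=[-3.0969, 0.0250, -6.7325]  x^+=[0.6260, 2.6083, -0.4387]  P^+=[0.1262 0.0403 0.0248; 0.0403 0.0882 0.0207; 0.0248 0.0207 0.1636]
step 3: x^-=[0.9634, 2.5650, -1.0218]  P^-=[0.1690 0.0505 0.0415; 0.0505 0.3547 0.0488; 0.0415 0.0488 0.6248]  S=[0.4178 -0.0693 0.0073; -0.0693 0.4413 -0.0165; 0.0073 -0.0165 0.8462]  K=[0.3778 0.0993 0.0543; 0.0248 0.7848 -0.0016; -0.1051 0.1027 0.7347]  nu=[1.6453, -0.2523, 1.0924]  x^+=[1.6192, 2.4061, -0.4180]  P^+=[0.1076 0.0337 0.0211; 0.0337 0.0853 0.0191; 0.0211 0.0191 0.1608]

innov = [1.6453, -0.2523, 1.0924]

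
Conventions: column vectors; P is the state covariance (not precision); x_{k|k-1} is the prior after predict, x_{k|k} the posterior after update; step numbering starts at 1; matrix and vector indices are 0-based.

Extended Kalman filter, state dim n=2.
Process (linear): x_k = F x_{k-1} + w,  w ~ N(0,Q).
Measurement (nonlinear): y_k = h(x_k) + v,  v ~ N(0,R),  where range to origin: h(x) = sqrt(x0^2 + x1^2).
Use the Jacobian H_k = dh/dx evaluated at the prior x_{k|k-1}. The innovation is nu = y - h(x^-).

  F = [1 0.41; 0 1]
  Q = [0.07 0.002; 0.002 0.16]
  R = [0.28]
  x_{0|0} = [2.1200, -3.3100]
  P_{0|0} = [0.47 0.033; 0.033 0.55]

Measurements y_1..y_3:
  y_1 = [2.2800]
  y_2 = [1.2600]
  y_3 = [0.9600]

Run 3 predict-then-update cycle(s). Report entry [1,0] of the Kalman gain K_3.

step 1: x^-=[0.7629, -3.3100]  P^-=[0.6595 0.2605; 0.2605 0.7100]  H_jac=[0.2246 -0.9745]  S=[0.8734]  K=[-0.1210; -0.7251]  nu=[-1.1168]  x^+=[0.8981, -2.5002]  P^+=[0.6467 0.1838; 0.1838 0.2507]
step 2: x^-=[-0.1270, -2.5002]  P^-=[0.9096 0.2886; 0.2886 0.4107]  H_jac=[-0.0507 -0.9987]  S=[0.7213]  K=[-0.4636; -0.5890]  nu=[-1.2434]  x^+=[0.4495, -1.7678]  P^+=[0.7546 0.0917; 0.0917 0.1605]
step 3: x^-=[-0.2753, -1.7678]  P^-=[0.9267 0.1595; 0.1595 0.3205]  H_jac=[-0.1539 -0.9881]  S=[0.6633]  K=[-0.4525; -0.5144]  nu=[-0.8291]  x^+=[0.0999, -1.3413]  P^+=[0.7909 0.0051; 0.0051 0.1450]

K[1,0] = -0.5144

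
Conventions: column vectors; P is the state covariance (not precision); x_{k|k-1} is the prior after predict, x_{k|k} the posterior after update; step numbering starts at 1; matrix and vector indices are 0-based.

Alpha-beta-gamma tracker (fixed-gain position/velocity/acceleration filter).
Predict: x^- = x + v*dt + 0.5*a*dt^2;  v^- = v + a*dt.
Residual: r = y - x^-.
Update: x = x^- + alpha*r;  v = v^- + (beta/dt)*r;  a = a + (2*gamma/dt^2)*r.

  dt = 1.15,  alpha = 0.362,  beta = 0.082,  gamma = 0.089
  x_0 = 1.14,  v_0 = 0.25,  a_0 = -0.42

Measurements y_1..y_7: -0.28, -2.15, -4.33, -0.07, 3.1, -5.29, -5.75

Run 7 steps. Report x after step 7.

step 1: x_pred=1.1498  r=-1.4298  x^+=0.6322  v^+=-0.3349  a^+=-0.6124
step 2: x_pred=-0.1580  r=-1.9920  x^+=-0.8791  v^+=-1.1813  a^+=-0.8806
step 3: x_pred=-2.8198  r=-1.5102  x^+=-3.3665  v^+=-2.3016  a^+=-1.0838
step 4: x_pred=-6.7300  r=6.6600  x^+=-4.3191  v^+=-3.0731  a^+=-0.1874
step 5: x_pred=-7.9771  r=11.0771  x^+=-3.9672  v^+=-2.4988  a^+=1.3035
step 6: x_pred=-5.9789  r=0.6889  x^+=-5.7295  v^+=-0.9506  a^+=1.3962
step 7: x_pred=-5.8995  r=0.1495  x^+=-5.8454  v^+=0.6657  a^+=1.4163

x_post = -5.8454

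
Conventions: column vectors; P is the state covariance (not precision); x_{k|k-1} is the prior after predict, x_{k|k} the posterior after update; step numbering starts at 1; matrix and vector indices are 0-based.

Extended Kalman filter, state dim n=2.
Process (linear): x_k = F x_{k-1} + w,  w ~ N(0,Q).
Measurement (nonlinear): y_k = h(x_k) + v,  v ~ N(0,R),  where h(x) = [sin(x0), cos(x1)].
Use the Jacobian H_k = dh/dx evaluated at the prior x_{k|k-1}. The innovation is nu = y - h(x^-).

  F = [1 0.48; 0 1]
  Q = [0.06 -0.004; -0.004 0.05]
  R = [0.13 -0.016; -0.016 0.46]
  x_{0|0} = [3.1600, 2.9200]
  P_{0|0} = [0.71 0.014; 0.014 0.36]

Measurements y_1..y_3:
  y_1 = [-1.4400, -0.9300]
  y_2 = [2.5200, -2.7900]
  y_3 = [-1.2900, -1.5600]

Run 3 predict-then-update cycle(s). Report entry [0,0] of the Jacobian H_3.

step 1: x^-=[4.5616, 2.9200]  P^-=[0.8664 0.1828; 0.1828 0.4100]  H_jac=[-0.1502 0.0000; 0.0000 -0.2198]  S=[0.1496 -0.0100; -0.0100 0.4798]  K=[-0.8770 -0.1019; -0.1964 -0.1919]  nu=[-0.4513, 0.0455]  x^+=[4.9528, 2.9999]  P^+=[0.7481 0.1495; 0.1495 0.3873]
step 2: x^-=[6.3928, 2.9999]  P^-=[1.0409 0.3314; 0.3314 0.4373]  H_jac=[0.9940 0.0000; 0.0000 -0.1412]  S=[1.1585 -0.0625; -0.0625 0.4687]  K=[0.8942 0.0194; 0.2793 -0.0945]  nu=[2.4106, -1.8000]  x^+=[8.5134, 3.8433]  P^+=[0.1166 0.0380; 0.0380 0.3395]
step 3: x^-=[10.3581, 3.8433]  P^-=[0.2914 0.1970; 0.1970 0.3895]  H_jac=[-0.5951 0.0000; 0.0000 0.6455]  S=[0.2332 -0.0917; -0.0917 0.6223]  K=[-0.7040 0.1006; -0.3651 0.3502]  nu=[-0.4864, -0.7962]  x^+=[10.6204, 3.7420]  P^+=[0.1565 0.0892; 0.0892 0.2586]

H_jac[0,0] = -0.5951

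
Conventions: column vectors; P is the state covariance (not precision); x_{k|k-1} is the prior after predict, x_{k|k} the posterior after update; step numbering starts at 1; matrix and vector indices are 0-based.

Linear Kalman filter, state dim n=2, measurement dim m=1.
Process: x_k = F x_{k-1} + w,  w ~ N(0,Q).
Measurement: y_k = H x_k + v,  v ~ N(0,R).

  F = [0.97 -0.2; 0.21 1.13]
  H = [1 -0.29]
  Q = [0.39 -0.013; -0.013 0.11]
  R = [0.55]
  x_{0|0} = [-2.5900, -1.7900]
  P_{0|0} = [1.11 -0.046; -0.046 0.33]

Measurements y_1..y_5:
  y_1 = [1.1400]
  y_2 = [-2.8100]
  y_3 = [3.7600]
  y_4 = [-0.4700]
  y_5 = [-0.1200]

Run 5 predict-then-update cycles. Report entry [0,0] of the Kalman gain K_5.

step 1: x^-=[-2.1543, -2.5666]  P^-=[1.4654 0.0900; 0.0900 0.5585]  S=[2.0102]  K=[0.7160; -0.0358]  nu=[2.5500]  x^+=[-0.3285, -2.6578]  P^+=[0.4349 0.1415; 0.1415 0.5559]
step 2: x^-=[0.2130, -3.0723]  P^-=[0.7665 0.0991; 0.0991 0.9062]  S=[1.3352]  K=[0.5525; -0.1226]  nu=[-3.9139]  x^+=[-1.9496, -2.5926]  P^+=[0.3589 0.1896; 0.1896 0.8861]
step 3: x^-=[-1.3726, -3.3390]  P^-=[0.6895 0.0597; 0.0597 1.3473]  S=[1.3183]  K=[0.5100; -0.2511]  nu=[4.1643]  x^+=[0.7510, -4.3848]  P^+=[0.3467 0.2285; 0.2285 1.2642]
step 4: x^-=[1.6054, -4.7972]  P^-=[0.6782 0.0128; 0.0128 1.8479]  S=[1.3762]  K=[0.4901; -0.3801]  nu=[-3.4666]  x^+=[-0.0935, -3.4794]  P^+=[0.3476 0.2692; 0.2692 1.6491]
step 5: x^-=[0.6051, -3.9513]  P^-=[0.6786 -0.0312; -0.0312 2.3588]  S=[1.4450]  K=[0.4759; -0.4949]  nu=[-1.8710]  x^+=[-0.2852, -3.0253]  P^+=[0.3514 0.3092; 0.3092 2.0048]

K[0,0] = 0.4759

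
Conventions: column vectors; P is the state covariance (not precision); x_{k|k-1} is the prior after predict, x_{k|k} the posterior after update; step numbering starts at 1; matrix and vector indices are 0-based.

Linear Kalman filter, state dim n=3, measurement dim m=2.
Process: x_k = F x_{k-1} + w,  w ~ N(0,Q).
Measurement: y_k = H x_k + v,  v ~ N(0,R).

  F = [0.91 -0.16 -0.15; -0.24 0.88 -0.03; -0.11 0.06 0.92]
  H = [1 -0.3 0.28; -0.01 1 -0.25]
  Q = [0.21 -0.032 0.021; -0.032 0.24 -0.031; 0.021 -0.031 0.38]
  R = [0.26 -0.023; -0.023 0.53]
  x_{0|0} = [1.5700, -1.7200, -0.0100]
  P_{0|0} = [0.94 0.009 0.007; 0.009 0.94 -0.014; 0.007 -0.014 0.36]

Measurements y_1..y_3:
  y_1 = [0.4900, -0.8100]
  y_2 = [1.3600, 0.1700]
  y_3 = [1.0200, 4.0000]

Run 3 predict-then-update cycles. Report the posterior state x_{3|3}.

step 1: x^-=[1.7054, -1.8901, -0.2851]  P^-=[1.0154 -0.3586 -0.1230; -0.3586 1.0194 0.0197; -0.1230 0.0197 0.6964]  S=[1.5647 -0.7094; -0.7094 1.5898]  K=[0.7512 0.1226; -0.1640 0.5672; -0.0018 -0.0972]  nu=[-1.7026, 1.0259]  x^+=[0.5521, -1.0290, -0.3817]  P^+=[0.2391 0.0116 -0.1539; 0.0116 0.3339 0.1174; -0.1539 0.1174 0.6816]
step 2: x^-=[0.7243, -1.0266, -0.4736]  P^-=[0.4761 -0.1347 -0.2491; -0.1347 0.4996 0.1011; -0.2491 0.1011 1.0050]  S=[0.7842 -0.2842; -0.2842 1.0434]  K=[0.6024 0.0901; -0.1792 0.4071; -0.0541 -0.1562]  nu=[0.4604, 1.0854]  x^+=[1.0994, -0.6672, -0.6681]  P^+=[0.2139 -0.0232 -0.2370; -0.0232 0.2600 0.1616; -0.2370 0.1616 0.9820]
step 3: x^-=[1.2074, -0.8310, -0.7756]  P^-=[0.4951 -0.1530 -0.3676; -0.1530 0.4524 0.1459; -0.3676 0.1459 1.2808]  S=[0.7577 -0.2621; -0.2621 0.9908]  K=[0.6110 0.0950; -0.1997 0.3686; -0.1422 -0.2098]  nu=[-0.2196, 4.6491]  x^+=[1.5148, 0.9263, -1.7198]  P^+=[0.2337 -0.0412 -0.3192; -0.0412 0.2491 0.1983; -0.3192 0.1983 1.2375]

x_post = [1.5148, 0.9263, -1.7198]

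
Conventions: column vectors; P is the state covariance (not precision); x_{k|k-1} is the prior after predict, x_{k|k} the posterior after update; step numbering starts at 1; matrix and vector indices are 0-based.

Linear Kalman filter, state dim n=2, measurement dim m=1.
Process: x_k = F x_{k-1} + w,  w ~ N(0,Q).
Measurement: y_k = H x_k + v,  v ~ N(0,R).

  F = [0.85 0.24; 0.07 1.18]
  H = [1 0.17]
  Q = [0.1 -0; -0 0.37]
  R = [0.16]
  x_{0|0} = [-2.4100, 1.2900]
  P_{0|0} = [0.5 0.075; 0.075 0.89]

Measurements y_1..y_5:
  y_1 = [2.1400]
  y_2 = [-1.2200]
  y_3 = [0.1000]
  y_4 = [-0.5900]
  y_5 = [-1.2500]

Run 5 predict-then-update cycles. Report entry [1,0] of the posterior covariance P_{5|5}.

step 1: x^-=[-1.7389, 1.3535]  P^-=[0.5431 0.3583; 0.3583 1.6241]  S=[0.8719]  K=[0.6928; 0.7276]  nu=[3.6488]  x^+=[0.7890, 4.0084]  P^+=[0.1247 -0.0812; -0.0812 1.1625]
step 2: x^-=[1.6326, 4.7851]  P^-=[0.2239 0.2538; 0.2538 1.9759]  S=[0.5273]  K=[0.5064; 1.1184]  nu=[-3.6661]  x^+=[-0.2240, 0.6850]  P^+=[0.0887 -0.0448; -0.0448 1.3163]
step 3: x^-=[-0.0260, 0.7926]  P^-=[0.2216 0.3323; 0.3323 2.1959]  S=[0.5580]  K=[0.4983; 1.2645]  nu=[-0.0087]  x^+=[-0.0304, 0.7816]  P^+=[0.0830 -0.0193; -0.0193 1.3036]
step 4: x^-=[0.1618, 0.9201]  P^-=[0.2272 0.3544; 0.3544 2.1823]  S=[0.5708]  K=[0.5036; 1.2710]  nu=[-0.9082]  x^+=[-0.2956, -0.2342]  P^+=[0.0824 -0.0109; -0.0109 1.2603]
step 5: x^-=[-0.3075, -0.2970]  P^-=[0.2277 0.3507; 0.3507 2.1235]  S=[0.5683]  K=[0.5056; 1.2523]  nu=[-0.8920]  x^+=[-0.7585, -1.4141]  P^+=[0.0824 -0.0091; -0.0091 1.2322]

P_post[1,0] = -0.0091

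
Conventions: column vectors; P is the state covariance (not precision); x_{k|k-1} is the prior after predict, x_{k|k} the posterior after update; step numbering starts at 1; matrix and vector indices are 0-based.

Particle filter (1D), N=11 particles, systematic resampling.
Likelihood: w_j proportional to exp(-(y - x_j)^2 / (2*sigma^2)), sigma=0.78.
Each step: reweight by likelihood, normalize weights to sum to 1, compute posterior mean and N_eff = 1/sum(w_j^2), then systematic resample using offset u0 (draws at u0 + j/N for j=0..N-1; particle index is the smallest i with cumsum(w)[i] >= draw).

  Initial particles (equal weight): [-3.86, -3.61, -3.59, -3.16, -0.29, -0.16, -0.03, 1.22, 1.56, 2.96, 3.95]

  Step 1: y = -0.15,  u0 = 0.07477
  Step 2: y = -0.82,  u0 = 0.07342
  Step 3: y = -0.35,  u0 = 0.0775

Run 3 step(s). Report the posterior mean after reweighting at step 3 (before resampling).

post_mean = -0.1515

step 1: w=[0.0000, 0.0000, 0.0000, 0.0002, 0.3002, 0.3051, 0.3015, 0.0652, 0.0276, 0.0001, 0.0000]  mean=-0.0227  Neff=3.5823  idx=[4, 4, 4, 5, 5, 5, 6, 6, 6, 6, 8]
step 2: w=[0.1153, 0.1153, 0.1153, 0.1016, 0.1016, 0.1016, 0.0870, 0.0870, 0.0870, 0.0870, 0.0014]  mean=-0.1574  Neff=9.8897  idx=[0, 1, 2, 3, 3, 4, 5, 6, 7, 8, 9]
step 3: w=[0.0945, 0.0945, 0.0945, 0.0920, 0.0920, 0.0920, 0.0920, 0.0871, 0.0871, 0.0871, 0.0871]  mean=-0.1515  Neff=10.9878  idx=[0, 1, 2, 3, 4, 5, 6, 7, 8, 9, 10]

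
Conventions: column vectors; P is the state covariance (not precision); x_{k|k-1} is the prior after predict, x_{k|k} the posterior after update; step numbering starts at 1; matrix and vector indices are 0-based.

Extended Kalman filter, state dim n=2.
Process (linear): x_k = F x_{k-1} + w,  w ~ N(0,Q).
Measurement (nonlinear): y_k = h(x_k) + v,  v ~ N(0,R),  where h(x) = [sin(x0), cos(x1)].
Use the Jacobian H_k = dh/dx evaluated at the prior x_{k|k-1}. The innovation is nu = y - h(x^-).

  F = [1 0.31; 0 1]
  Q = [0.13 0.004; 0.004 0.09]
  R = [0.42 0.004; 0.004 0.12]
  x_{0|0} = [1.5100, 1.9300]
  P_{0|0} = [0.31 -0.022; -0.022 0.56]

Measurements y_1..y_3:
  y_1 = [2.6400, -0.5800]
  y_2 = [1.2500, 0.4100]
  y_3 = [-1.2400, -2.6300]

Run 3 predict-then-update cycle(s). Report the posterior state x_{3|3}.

step 1: x^-=[2.1083, 1.9300]  P^-=[0.4802 0.1556; 0.1556 0.6500]  H_jac=[-0.5120 0.0000; 0.0000 -0.9362]  S=[0.5459 0.0786; 0.0786 0.6897]  K=[-0.4270 -0.1626; -0.0192 -0.8801]  nu=[1.7810, -0.2285]  x^+=[1.3850, 2.0968]  P^+=[0.3515 0.0227; 0.0227 0.1129]
step 2: x^-=[2.0350, 2.0968]  P^-=[0.5064 0.0617; 0.0617 0.2029]  H_jac=[-0.4477 0.0000; 0.0000 -0.8648]  S=[0.5215 0.0279; 0.0279 0.2717]  K=[-0.4266 -0.1525; -0.0185 -0.6438]  nu=[0.3558, 0.9121]  x^+=[1.7441, 1.5030]  P^+=[0.4016 0.0231; 0.0231 0.0894]
step 3: x^-=[2.2101, 1.5030]  P^-=[0.5545 0.0548; 0.0548 0.1794]  H_jac=[-0.5966 0.0000; 0.0000 -0.9977]  S=[0.6174 0.0366; 0.0366 0.2986]  K=[-0.5288 -0.1184; -0.0175 -0.5973]  nu=[-2.0425, -2.6977]  x^+=[3.6095, 3.1503]  P^+=[0.3731 0.0164; 0.0164 0.0719]

x_post = [3.6095, 3.1503]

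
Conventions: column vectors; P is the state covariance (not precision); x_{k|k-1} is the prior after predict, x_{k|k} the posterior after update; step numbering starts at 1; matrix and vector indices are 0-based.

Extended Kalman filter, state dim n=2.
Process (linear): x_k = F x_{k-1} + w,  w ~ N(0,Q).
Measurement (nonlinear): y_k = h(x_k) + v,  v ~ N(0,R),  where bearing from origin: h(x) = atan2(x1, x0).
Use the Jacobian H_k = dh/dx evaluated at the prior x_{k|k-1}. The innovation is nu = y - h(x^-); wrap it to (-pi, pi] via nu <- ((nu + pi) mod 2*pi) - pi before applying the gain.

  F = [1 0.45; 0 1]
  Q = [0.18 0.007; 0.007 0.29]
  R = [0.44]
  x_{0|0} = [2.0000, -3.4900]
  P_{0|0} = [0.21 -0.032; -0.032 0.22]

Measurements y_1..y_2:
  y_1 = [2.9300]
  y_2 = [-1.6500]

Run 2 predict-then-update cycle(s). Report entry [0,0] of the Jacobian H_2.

step 1: x^-=[0.4295, -3.4900]  P^-=[0.4057 0.0740; 0.0740 0.5100]  H_jac=[0.2823 0.0347]  S=[0.4744]  K=[0.2468; 0.0814]  nu=[-1.9048]  x^+=[-0.0407, -3.6450]  P^+=[0.3768 0.0645; 0.0645 0.5069]
step 2: x^-=[-1.6809, -3.6450]  P^-=[0.7175 0.2996; 0.2996 0.7969]  H_jac=[0.2262 -0.1043]  S=[0.4713]  K=[0.2781; -0.0326]  nu=[0.3529]  x^+=[-1.5828, -3.6565]  P^+=[0.6811 0.3038; 0.3038 0.7964]

H_jac[0,0] = 0.2262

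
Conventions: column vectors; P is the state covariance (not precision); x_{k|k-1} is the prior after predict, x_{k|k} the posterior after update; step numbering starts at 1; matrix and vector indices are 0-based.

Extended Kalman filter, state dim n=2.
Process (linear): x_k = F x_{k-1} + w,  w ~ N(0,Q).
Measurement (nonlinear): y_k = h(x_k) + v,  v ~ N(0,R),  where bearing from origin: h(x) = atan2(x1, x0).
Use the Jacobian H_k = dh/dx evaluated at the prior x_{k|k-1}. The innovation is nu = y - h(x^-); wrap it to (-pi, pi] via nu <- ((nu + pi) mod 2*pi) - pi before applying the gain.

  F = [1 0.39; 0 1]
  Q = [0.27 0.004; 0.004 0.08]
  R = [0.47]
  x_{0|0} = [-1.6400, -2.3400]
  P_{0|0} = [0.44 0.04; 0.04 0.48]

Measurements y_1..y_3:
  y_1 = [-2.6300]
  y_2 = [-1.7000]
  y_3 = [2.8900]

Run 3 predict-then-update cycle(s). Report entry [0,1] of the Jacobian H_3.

H_jac[0,1] = -0.1767

step 1: x^-=[-2.5526, -2.3400]  P^-=[0.8142 0.2312; 0.2312 0.5600]  H_jac=[0.1951 -0.2129]  S=[0.5072]  K=[0.2162; -0.1461]  nu=[-0.2304]  x^+=[-2.6024, -2.3063]  P^+=[0.7905 0.2472; 0.2472 0.5492]
step 2: x^-=[-3.5019, -2.3063]  P^-=[1.3369 0.4654; 0.4654 0.6292]  H_jac=[0.1312 -0.1992]  S=[0.4936]  K=[0.1675; -0.1302]  nu=[0.8592]  x^+=[-3.3580, -2.4182]  P^+=[1.3230 0.4762; 0.4762 0.6208]
step 3: x^-=[-4.3011, -2.4182]  P^-=[2.0588 0.7223; 0.7223 0.7008]  H_jac=[0.0993 -0.1767]  S=[0.4868]  K=[0.1579; -0.1069]  nu=[-0.7638]  x^+=[-4.4217, -2.3365]  P^+=[2.0467 0.7305; 0.7305 0.6952]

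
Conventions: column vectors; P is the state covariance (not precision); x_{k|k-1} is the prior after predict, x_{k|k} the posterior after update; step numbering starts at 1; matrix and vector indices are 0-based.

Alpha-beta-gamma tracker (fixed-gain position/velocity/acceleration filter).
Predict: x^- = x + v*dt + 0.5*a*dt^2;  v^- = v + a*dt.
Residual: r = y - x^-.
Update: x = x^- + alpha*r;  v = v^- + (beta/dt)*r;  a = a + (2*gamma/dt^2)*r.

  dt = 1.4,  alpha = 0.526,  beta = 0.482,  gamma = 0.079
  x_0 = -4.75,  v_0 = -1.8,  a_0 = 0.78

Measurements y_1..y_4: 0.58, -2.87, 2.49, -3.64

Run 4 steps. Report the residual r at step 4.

step 1: x_pred=-6.5056  r=7.0856  x^+=-2.7786  v^+=1.7315  a^+=1.3512
step 2: x_pred=0.9696  r=-3.8396  x^+=-1.0500  v^+=2.3012  a^+=1.0417
step 3: x_pred=3.1925  r=-0.7025  x^+=2.8230  v^+=3.5177  a^+=0.9850
step 4: x_pred=8.7130  r=-12.3530  x^+=2.2153  v^+=0.6437  a^+=-0.0108

resid = -12.3530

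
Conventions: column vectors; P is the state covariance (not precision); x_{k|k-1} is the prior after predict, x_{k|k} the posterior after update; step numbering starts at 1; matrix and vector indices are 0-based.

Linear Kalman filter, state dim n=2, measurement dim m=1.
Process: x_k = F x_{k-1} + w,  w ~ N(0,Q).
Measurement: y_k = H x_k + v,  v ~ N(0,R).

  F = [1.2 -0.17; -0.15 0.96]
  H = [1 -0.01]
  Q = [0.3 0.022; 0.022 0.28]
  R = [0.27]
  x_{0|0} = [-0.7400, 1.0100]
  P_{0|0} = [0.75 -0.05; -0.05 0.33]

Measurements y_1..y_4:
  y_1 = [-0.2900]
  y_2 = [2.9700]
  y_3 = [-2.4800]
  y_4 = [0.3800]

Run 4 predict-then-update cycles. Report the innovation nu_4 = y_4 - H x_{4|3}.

step 1: x^-=[-1.0597, 1.0806]  P^-=[1.4099 -0.2257; -0.2257 0.6154]  S=[1.6845]  K=[0.8383; -0.1377]  nu=[0.7805]  x^+=[-0.4054, 0.9732]  P^+=[0.2260 -0.0313; -0.0313 0.5835]
step 2: x^-=[-0.6519, 0.9950]  P^-=[0.6551 -0.1508; -0.1508 0.8318]  S=[0.9282]  K=[0.7074; -0.1714]  nu=[3.6318]  x^+=[1.9173, 0.3724]  P^+=[0.1906 -0.0382; -0.0382 0.8046]
step 3: x^-=[2.2375, 0.0700]  P^-=[0.6133 -0.1886; -0.1886 1.0368]  S=[0.8872]  K=[0.6934; -0.2243]  nu=[-4.7168]  x^+=[-1.0333, 1.1280]  P^+=[0.1867 -0.0506; -0.0506 0.9922]
step 4: x^-=[-1.4317, 1.2378]  P^-=[0.6182 -0.2332; -0.2332 1.2132]  S=[0.8930]  K=[0.6949; -0.2747]  nu=[1.8241]  x^+=[-0.1642, 0.7368]  P^+=[0.1870 -0.0627; -0.0627 1.1458]

innov = [1.8241]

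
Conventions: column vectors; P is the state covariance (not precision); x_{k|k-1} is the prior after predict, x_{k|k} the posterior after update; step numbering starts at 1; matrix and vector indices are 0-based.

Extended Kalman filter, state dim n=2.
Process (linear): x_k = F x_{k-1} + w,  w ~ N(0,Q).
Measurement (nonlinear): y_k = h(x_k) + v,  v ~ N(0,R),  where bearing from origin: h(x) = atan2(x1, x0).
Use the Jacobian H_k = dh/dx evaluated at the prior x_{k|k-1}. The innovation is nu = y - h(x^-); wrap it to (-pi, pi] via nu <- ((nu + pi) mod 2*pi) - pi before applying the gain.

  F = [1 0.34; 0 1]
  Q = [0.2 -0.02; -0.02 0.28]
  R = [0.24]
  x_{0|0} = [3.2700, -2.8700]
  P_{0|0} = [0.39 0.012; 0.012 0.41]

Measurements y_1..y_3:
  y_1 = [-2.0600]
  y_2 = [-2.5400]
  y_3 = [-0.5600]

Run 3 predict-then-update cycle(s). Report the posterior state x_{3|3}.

x_post = [-0.7299, -3.8975]

step 1: x^-=[2.2942, -2.8700]  P^-=[0.6456 0.1314; 0.1314 0.6900]  H_jac=[0.2126 0.1699]  S=[0.2986]  K=[0.5344; 0.4862]  nu=[-1.1636]  x^+=[1.6724, -3.4358]  P^+=[0.5603 0.0538; 0.0538 0.6194]
step 2: x^-=[0.5042, -3.4358]  P^-=[0.8685 0.2444; 0.2444 0.8994]  H_jac=[0.2849 0.0418]  S=[0.3179]  K=[0.8105; 0.3374]  nu=[-1.1149]  x^+=[-0.3994, -3.8119]  P^+=[0.6596 0.1575; 0.1575 0.8632]
step 3: x^-=[-1.6955, -3.8119]  P^-=[1.0665 0.4310; 0.4310 1.1432]  H_jac=[0.2190 -0.0974]  S=[0.2836]  K=[0.6755; -0.0599]  nu=[1.4293]  x^+=[-0.7299, -3.8975]  P^+=[0.9371 0.4424; 0.4424 1.1422]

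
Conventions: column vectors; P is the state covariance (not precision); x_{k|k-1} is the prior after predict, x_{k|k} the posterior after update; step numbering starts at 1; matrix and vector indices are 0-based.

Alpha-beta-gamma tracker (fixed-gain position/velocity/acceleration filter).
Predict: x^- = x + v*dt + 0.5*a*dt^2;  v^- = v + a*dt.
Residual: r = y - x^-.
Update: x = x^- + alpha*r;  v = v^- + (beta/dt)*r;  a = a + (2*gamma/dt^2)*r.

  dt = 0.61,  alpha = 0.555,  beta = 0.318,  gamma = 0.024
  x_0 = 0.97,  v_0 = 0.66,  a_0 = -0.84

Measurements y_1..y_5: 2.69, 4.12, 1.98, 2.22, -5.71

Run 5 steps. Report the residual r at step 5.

resid = -7.5790

step 1: x_pred=1.2163  r=1.4737  x^+=2.0342  v^+=0.9158  a^+=-0.6499
step 2: x_pred=2.4720  r=1.6480  x^+=3.3866  v^+=1.3785  a^+=-0.4373
step 3: x_pred=4.1462  r=-2.1662  x^+=2.9439  v^+=-0.0175  a^+=-0.7167
step 4: x_pred=2.7999  r=-0.5799  x^+=2.4781  v^+=-0.7570  a^+=-0.7915
step 5: x_pred=1.8690  r=-7.5790  x^+=-2.3373  v^+=-5.1909  a^+=-1.7692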